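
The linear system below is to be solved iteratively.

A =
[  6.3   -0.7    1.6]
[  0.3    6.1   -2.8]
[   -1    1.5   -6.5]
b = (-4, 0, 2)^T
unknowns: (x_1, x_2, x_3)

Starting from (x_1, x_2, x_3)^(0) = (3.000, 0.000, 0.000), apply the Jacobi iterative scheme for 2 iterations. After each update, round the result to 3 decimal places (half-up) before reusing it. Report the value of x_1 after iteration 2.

Iteration 1:
  x_1 = (-4 - (-0.7)·0.000 - (1.6)·0.000) / (6.3) = -0.635
  x_2 = (0 - (0.3)·3.000 - (-2.8)·0.000) / (6.1) = -0.148
  x_3 = (2 - (-1)·3.000 - (1.5)·0.000) / (-6.5) = -0.769
Iteration 2:
  x_1 = (-4 - (-0.7)·-0.148 - (1.6)·-0.769) / (6.3) = -0.456
  x_2 = (0 - (0.3)·-0.635 - (-2.8)·-0.769) / (6.1) = -0.322
  x_3 = (2 - (-1)·-0.635 - (1.5)·-0.148) / (-6.5) = -0.244

-0.456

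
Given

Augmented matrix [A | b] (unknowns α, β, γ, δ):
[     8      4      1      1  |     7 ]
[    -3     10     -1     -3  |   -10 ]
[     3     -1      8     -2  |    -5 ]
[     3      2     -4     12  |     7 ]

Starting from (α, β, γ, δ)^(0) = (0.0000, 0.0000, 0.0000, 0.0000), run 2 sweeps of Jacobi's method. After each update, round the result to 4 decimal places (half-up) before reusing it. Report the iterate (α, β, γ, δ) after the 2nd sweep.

Iteration 1:
  α = (7 - (4)·0.0000 - (1)·0.0000 - (1)·0.0000) / (8) = 0.8750
  β = (-10 - (-3)·0.0000 - (-1)·0.0000 - (-3)·0.0000) / (10) = -1.0000
  γ = (-5 - (3)·0.0000 - (-1)·0.0000 - (-2)·0.0000) / (8) = -0.6250
  δ = (7 - (3)·0.0000 - (2)·0.0000 - (-4)·0.0000) / (12) = 0.5833
Iteration 2:
  α = (7 - (4)·-1.0000 - (1)·-0.6250 - (1)·0.5833) / (8) = 1.3802
  β = (-10 - (-3)·0.8750 - (-1)·-0.6250 - (-3)·0.5833) / (10) = -0.6250
  γ = (-5 - (3)·0.8750 - (-1)·-1.0000 - (-2)·0.5833) / (8) = -0.9323
  δ = (7 - (3)·0.8750 - (2)·-1.0000 - (-4)·-0.6250) / (12) = 0.3229

(1.3802, -0.6250, -0.9323, 0.3229)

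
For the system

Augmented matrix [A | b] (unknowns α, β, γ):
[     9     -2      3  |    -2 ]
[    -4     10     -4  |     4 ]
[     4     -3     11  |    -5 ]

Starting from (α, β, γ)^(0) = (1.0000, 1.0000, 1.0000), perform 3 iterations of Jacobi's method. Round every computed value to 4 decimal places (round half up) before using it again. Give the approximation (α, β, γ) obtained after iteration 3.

Iteration 1:
  α = (-2 - (-2)·1.0000 - (3)·1.0000) / (9) = -0.3333
  β = (4 - (-4)·1.0000 - (-4)·1.0000) / (10) = 1.2000
  γ = (-5 - (4)·1.0000 - (-3)·1.0000) / (11) = -0.5455
Iteration 2:
  α = (-2 - (-2)·1.2000 - (3)·-0.5455) / (9) = 0.2263
  β = (4 - (-4)·-0.3333 - (-4)·-0.5455) / (10) = 0.0485
  γ = (-5 - (4)·-0.3333 - (-3)·1.2000) / (11) = -0.0061
Iteration 3:
  α = (-2 - (-2)·0.0485 - (3)·-0.0061) / (9) = -0.2094
  β = (4 - (-4)·0.2263 - (-4)·-0.0061) / (10) = 0.4881
  γ = (-5 - (4)·0.2263 - (-3)·0.0485) / (11) = -0.5236

(-0.2094, 0.4881, -0.5236)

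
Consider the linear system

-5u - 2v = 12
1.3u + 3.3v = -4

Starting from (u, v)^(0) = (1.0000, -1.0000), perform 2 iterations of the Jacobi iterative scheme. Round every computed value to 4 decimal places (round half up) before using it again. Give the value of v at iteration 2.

Iteration 1:
  u = (12 - (-2)·-1.0000) / (-5) = -2.0000
  v = (-4 - (1.3)·1.0000) / (3.3) = -1.6061
Iteration 2:
  u = (12 - (-2)·-1.6061) / (-5) = -1.7576
  v = (-4 - (1.3)·-2.0000) / (3.3) = -0.4242

-0.4242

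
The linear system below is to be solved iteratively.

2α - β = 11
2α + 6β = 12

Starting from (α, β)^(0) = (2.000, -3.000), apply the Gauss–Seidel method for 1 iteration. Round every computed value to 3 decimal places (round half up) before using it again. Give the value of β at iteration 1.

0.667

Iteration 1:
  α = (11 - (-1)·-3.000) / (2) = 4.000
  β = (12 - (2)·4.000) / (6) = 0.667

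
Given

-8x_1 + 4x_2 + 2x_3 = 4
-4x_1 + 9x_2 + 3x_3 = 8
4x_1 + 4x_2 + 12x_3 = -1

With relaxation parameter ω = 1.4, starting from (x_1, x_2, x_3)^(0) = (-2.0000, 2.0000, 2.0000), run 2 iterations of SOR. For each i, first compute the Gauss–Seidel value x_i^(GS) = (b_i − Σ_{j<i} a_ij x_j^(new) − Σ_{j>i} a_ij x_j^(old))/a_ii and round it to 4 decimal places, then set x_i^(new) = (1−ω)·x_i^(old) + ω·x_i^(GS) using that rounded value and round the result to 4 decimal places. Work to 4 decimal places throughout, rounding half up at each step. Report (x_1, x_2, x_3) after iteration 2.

(-1.7879, 0.8785, 1.2493)

Iteration 1:
  x_1: GS value = (4 - (4)·2.0000 - (2)·2.0000) / (-8) = 1.0000;  x_1 ← (1−ω)·-2.0000 + ω·1.0000 = 2.2000
  x_2: GS value = (8 - (-4)·2.2000 - (3)·2.0000) / (9) = 1.2000;  x_2 ← (1−ω)·2.0000 + ω·1.2000 = 0.8800
  x_3: GS value = (-1 - (4)·2.2000 - (4)·0.8800) / (12) = -1.1100;  x_3 ← (1−ω)·2.0000 + ω·-1.1100 = -2.3540
Iteration 2:
  x_1: GS value = (4 - (4)·0.8800 - (2)·-2.3540) / (-8) = -0.6485;  x_1 ← (1−ω)·2.2000 + ω·-0.6485 = -1.7879
  x_2: GS value = (8 - (-4)·-1.7879 - (3)·-2.3540) / (9) = 0.8789;  x_2 ← (1−ω)·0.8800 + ω·0.8789 = 0.8785
  x_3: GS value = (-1 - (4)·-1.7879 - (4)·0.8785) / (12) = 0.2198;  x_3 ← (1−ω)·-2.3540 + ω·0.2198 = 1.2493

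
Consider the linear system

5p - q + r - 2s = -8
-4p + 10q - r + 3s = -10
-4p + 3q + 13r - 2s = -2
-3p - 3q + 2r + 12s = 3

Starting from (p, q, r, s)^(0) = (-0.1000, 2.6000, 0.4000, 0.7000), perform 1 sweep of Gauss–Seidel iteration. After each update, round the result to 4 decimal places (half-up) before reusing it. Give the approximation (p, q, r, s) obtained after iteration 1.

(-0.8800, -1.5220, 0.0343, -0.3562)

Iteration 1:
  p = (-8 - (-1)·2.6000 - (1)·0.4000 - (-2)·0.7000) / (5) = -0.8800
  q = (-10 - (-4)·-0.8800 - (-1)·0.4000 - (3)·0.7000) / (10) = -1.5220
  r = (-2 - (-4)·-0.8800 - (3)·-1.5220 - (-2)·0.7000) / (13) = 0.0343
  s = (3 - (-3)·-0.8800 - (-3)·-1.5220 - (2)·0.0343) / (12) = -0.3562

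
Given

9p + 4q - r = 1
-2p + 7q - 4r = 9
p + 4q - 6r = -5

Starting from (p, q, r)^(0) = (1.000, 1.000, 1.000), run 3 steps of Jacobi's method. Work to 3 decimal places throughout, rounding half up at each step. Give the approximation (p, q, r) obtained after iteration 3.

Iteration 1:
  p = (1 - (4)·1.000 - (-1)·1.000) / (9) = -0.222
  q = (9 - (-2)·1.000 - (-4)·1.000) / (7) = 2.143
  r = (-5 - (1)·1.000 - (4)·1.000) / (-6) = 1.667
Iteration 2:
  p = (1 - (4)·2.143 - (-1)·1.667) / (9) = -0.656
  q = (9 - (-2)·-0.222 - (-4)·1.667) / (7) = 2.175
  r = (-5 - (1)·-0.222 - (4)·2.143) / (-6) = 2.225
Iteration 3:
  p = (1 - (4)·2.175 - (-1)·2.225) / (9) = -0.608
  q = (9 - (-2)·-0.656 - (-4)·2.225) / (7) = 2.370
  r = (-5 - (1)·-0.656 - (4)·2.175) / (-6) = 2.174

(-0.608, 2.370, 2.174)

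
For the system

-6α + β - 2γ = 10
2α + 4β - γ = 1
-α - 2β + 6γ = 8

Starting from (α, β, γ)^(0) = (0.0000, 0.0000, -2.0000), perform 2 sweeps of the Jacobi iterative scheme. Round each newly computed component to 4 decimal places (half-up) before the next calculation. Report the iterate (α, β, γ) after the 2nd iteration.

Iteration 1:
  α = (10 - (1)·0.0000 - (-2)·-2.0000) / (-6) = -1.0000
  β = (1 - (2)·0.0000 - (-1)·-2.0000) / (4) = -0.2500
  γ = (8 - (-1)·0.0000 - (-2)·0.0000) / (6) = 1.3333
Iteration 2:
  α = (10 - (1)·-0.2500 - (-2)·1.3333) / (-6) = -2.1528
  β = (1 - (2)·-1.0000 - (-1)·1.3333) / (4) = 1.0833
  γ = (8 - (-1)·-1.0000 - (-2)·-0.2500) / (6) = 1.0833

(-2.1528, 1.0833, 1.0833)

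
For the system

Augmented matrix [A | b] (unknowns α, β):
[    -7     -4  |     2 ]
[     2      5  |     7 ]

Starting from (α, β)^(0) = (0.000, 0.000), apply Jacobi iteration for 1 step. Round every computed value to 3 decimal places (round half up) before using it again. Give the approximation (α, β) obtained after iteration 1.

(-0.286, 1.400)

Iteration 1:
  α = (2 - (-4)·0.000) / (-7) = -0.286
  β = (7 - (2)·0.000) / (5) = 1.400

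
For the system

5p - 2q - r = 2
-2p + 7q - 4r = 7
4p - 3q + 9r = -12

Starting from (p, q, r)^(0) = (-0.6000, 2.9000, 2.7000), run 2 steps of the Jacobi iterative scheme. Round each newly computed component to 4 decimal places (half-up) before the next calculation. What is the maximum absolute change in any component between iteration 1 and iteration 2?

1.3762

Iteration 1:
  p = (2 - (-2)·2.9000 - (-1)·2.7000) / (5) = 2.1000
  q = (7 - (-2)·-0.6000 - (-4)·2.7000) / (7) = 2.3714
  r = (-12 - (4)·-0.6000 - (-3)·2.9000) / (9) = -0.1000
Iteration 2:
  p = (2 - (-2)·2.3714 - (-1)·-0.1000) / (5) = 1.3286
  q = (7 - (-2)·2.1000 - (-4)·-0.1000) / (7) = 1.5429
  r = (-12 - (4)·2.1000 - (-3)·2.3714) / (9) = -1.4762
Change: (-0.7714, -0.8285, -1.3762) → max |·| = 1.3762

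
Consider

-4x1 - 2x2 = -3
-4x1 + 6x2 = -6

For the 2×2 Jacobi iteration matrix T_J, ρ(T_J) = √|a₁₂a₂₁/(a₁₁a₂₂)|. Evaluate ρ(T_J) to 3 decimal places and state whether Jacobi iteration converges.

a₁₂a₂₁/(a₁₁a₂₂) = (-2)·(-4) / ((-4)·(6)) = -0.333333
ρ = √|-0.333333| = √0.333333 = 0.577
ρ < 1, so Jacobi converges

0.577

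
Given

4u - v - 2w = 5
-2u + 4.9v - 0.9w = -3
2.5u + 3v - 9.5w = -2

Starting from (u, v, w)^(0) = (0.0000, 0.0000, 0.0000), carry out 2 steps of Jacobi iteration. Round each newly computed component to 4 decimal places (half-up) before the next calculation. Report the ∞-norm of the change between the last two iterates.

0.5488

Iteration 1:
  u = (5 - (-1)·0.0000 - (-2)·0.0000) / (4) = 1.2500
  v = (-3 - (-2)·0.0000 - (-0.9)·0.0000) / (4.9) = -0.6122
  w = (-2 - (2.5)·0.0000 - (3)·0.0000) / (-9.5) = 0.2105
Iteration 2:
  u = (5 - (-1)·-0.6122 - (-2)·0.2105) / (4) = 1.2022
  v = (-3 - (-2)·1.2500 - (-0.9)·0.2105) / (4.9) = -0.0634
  w = (-2 - (2.5)·1.2500 - (3)·-0.6122) / (-9.5) = 0.3461
Change: (-0.0478, 0.5488, 0.1356) → max |·| = 0.5488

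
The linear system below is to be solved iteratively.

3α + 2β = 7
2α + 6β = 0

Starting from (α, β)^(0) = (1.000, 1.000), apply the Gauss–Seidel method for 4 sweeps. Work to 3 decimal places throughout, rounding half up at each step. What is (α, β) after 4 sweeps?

(2.985, -0.995)

Iteration 1:
  α = (7 - (2)·1.000) / (3) = 1.667
  β = (0 - (2)·1.667) / (6) = -0.556
Iteration 2:
  α = (7 - (2)·-0.556) / (3) = 2.704
  β = (0 - (2)·2.704) / (6) = -0.901
Iteration 3:
  α = (7 - (2)·-0.901) / (3) = 2.934
  β = (0 - (2)·2.934) / (6) = -0.978
Iteration 4:
  α = (7 - (2)·-0.978) / (3) = 2.985
  β = (0 - (2)·2.985) / (6) = -0.995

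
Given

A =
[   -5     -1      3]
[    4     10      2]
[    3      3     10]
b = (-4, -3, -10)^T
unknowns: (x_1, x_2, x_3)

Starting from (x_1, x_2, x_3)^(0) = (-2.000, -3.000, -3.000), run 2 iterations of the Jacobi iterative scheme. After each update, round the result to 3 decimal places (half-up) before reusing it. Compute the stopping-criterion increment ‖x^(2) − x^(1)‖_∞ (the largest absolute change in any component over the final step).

Iteration 1:
  x_1 = (-4 - (-1)·-3.000 - (3)·-3.000) / (-5) = -0.400
  x_2 = (-3 - (4)·-2.000 - (2)·-3.000) / (10) = 1.100
  x_3 = (-10 - (3)·-2.000 - (3)·-3.000) / (10) = 0.500
Iteration 2:
  x_1 = (-4 - (-1)·1.100 - (3)·0.500) / (-5) = 0.880
  x_2 = (-3 - (4)·-0.400 - (2)·0.500) / (10) = -0.240
  x_3 = (-10 - (3)·-0.400 - (3)·1.100) / (10) = -1.210
Change: (1.280, -1.340, -1.710) → max |·| = 1.710

1.710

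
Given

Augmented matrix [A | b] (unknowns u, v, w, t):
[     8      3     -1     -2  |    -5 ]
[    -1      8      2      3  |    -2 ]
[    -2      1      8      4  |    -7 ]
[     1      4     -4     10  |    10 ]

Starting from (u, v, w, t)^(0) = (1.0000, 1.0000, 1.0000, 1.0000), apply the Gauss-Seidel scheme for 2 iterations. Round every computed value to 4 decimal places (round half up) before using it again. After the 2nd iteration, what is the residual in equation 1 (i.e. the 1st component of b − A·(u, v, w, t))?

-2.6021

Iteration 1:
  u = (-5 - (3)·1.0000 - (-1)·1.0000 - (-2)·1.0000) / (8) = -0.6250
  v = (-2 - (-1)·-0.6250 - (2)·1.0000 - (3)·1.0000) / (8) = -0.9531
  w = (-7 - (-2)·-0.6250 - (1)·-0.9531 - (4)·1.0000) / (8) = -1.4121
  t = (10 - (1)·-0.6250 - (4)·-0.9531 - (-4)·-1.4121) / (10) = 0.8789
Iteration 2:
  u = (-5 - (3)·-0.9531 - (-1)·-1.4121 - (-2)·0.8789) / (8) = -0.2244
  v = (-2 - (-1)·-0.2244 - (2)·-1.4121 - (3)·0.8789) / (8) = -0.2546
  w = (-7 - (-2)·-0.2244 - (1)·-0.2546 - (4)·0.8789) / (8) = -1.3387
  t = (10 - (1)·-0.2244 - (4)·-0.2546 - (-4)·-1.3387) / (10) = 0.5888
Residual b − A·x = (-2.6021, 0.7234, 1.1602, 0.0000)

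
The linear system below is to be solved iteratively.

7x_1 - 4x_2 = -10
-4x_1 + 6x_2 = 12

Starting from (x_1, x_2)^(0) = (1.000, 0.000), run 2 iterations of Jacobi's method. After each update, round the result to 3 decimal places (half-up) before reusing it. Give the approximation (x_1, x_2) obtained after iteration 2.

Iteration 1:
  x_1 = (-10 - (-4)·0.000) / (7) = -1.429
  x_2 = (12 - (-4)·1.000) / (6) = 2.667
Iteration 2:
  x_1 = (-10 - (-4)·2.667) / (7) = 0.095
  x_2 = (12 - (-4)·-1.429) / (6) = 1.047

(0.095, 1.047)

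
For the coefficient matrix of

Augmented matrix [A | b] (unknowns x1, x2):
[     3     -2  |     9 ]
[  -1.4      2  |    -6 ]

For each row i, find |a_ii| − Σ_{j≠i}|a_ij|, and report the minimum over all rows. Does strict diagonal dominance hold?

0.6

row 1: |3| − (2) = 1
row 2: |2| − (1.4) = 0.6
minimum over rows = 0.6 → strictly diagonally dominant (convergence guaranteed)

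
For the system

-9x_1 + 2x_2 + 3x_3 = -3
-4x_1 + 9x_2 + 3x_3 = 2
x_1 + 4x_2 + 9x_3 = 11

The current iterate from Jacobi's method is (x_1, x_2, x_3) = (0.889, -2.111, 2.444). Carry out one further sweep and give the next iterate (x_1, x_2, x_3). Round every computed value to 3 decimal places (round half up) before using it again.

One sweep:
  x_1 = (-3 - (2)·-2.111 - (3)·2.444) / (-9) = 0.679
  x_2 = (2 - (-4)·0.889 - (3)·2.444) / (9) = -0.197
  x_3 = (11 - (1)·0.889 - (4)·-2.111) / (9) = 2.062

(0.679, -0.197, 2.062)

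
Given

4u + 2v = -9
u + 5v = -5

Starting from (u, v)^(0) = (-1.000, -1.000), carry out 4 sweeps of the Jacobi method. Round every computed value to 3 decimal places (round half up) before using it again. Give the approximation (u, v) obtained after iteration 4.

Iteration 1:
  u = (-9 - (2)·-1.000) / (4) = -1.750
  v = (-5 - (1)·-1.000) / (5) = -0.800
Iteration 2:
  u = (-9 - (2)·-0.800) / (4) = -1.850
  v = (-5 - (1)·-1.750) / (5) = -0.650
Iteration 3:
  u = (-9 - (2)·-0.650) / (4) = -1.925
  v = (-5 - (1)·-1.850) / (5) = -0.630
Iteration 4:
  u = (-9 - (2)·-0.630) / (4) = -1.935
  v = (-5 - (1)·-1.925) / (5) = -0.615

(-1.935, -0.615)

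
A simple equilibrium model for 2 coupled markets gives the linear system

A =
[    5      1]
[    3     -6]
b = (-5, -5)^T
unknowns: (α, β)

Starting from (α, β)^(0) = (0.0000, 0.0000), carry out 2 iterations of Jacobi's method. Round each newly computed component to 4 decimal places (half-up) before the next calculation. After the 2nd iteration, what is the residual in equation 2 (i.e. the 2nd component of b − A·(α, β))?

Iteration 1:
  α = (-5 - (1)·0.0000) / (5) = -1.0000
  β = (-5 - (3)·0.0000) / (-6) = 0.8333
Iteration 2:
  α = (-5 - (1)·0.8333) / (5) = -1.1667
  β = (-5 - (3)·-1.0000) / (-6) = 0.3333
Residual b − A·x = (0.5002, 0.4999)

0.4999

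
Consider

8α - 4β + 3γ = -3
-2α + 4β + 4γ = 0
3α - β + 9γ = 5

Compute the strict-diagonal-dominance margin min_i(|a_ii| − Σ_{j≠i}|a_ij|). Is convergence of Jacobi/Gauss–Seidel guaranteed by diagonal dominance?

row 1: |8| − (4+3) = 1
row 2: |4| − (2+4) = -2
row 3: |9| − (3+1) = 5
minimum over rows = -2 → not strictly diagonally dominant

-2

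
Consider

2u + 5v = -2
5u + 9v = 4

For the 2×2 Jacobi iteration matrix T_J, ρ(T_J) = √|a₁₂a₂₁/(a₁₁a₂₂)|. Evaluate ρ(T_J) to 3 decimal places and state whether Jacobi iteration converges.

a₁₂a₂₁/(a₁₁a₂₂) = (5)·(5) / ((2)·(9)) = 1.388889
ρ = √|1.388889| = √1.388889 = 1.179
ρ > 1, so Jacobi diverges

1.179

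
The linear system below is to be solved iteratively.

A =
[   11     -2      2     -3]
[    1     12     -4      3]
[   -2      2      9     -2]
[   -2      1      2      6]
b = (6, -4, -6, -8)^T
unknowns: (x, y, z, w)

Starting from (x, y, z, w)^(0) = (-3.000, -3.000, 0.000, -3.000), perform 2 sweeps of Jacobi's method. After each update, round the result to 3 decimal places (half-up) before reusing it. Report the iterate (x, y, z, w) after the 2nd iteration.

Iteration 1:
  x = (6 - (-2)·-3.000 - (2)·0.000 - (-3)·-3.000) / (11) = -0.818
  y = (-4 - (1)·-3.000 - (-4)·0.000 - (3)·-3.000) / (12) = 0.667
  z = (-6 - (-2)·-3.000 - (2)·-3.000 - (-2)·-3.000) / (9) = -1.333
  w = (-8 - (-2)·-3.000 - (1)·-3.000 - (2)·0.000) / (6) = -1.833
Iteration 2:
  x = (6 - (-2)·0.667 - (2)·-1.333 - (-3)·-1.833) / (11) = 0.409
  y = (-4 - (1)·-0.818 - (-4)·-1.333 - (3)·-1.833) / (12) = -0.251
  z = (-6 - (-2)·-0.818 - (2)·0.667 - (-2)·-1.833) / (9) = -1.404
  w = (-8 - (-2)·-0.818 - (1)·0.667 - (2)·-1.333) / (6) = -1.273

(0.409, -0.251, -1.404, -1.273)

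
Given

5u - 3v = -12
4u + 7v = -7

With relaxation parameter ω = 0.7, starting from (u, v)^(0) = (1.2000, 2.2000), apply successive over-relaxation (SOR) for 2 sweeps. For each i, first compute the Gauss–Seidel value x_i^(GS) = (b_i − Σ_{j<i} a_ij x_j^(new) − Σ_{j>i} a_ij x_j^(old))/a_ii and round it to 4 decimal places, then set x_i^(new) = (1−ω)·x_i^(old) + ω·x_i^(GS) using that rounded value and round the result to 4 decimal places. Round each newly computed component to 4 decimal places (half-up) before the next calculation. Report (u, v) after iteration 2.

(-1.7491, 0.0352)

Iteration 1:
  u: GS value = (-12 - (-3)·2.2000) / (5) = -1.0800;  u ← (1−ω)·1.2000 + ω·-1.0800 = -0.3960
  v: GS value = (-7 - (4)·-0.3960) / (7) = -0.7737;  v ← (1−ω)·2.2000 + ω·-0.7737 = 0.1184
Iteration 2:
  u: GS value = (-12 - (-3)·0.1184) / (5) = -2.3290;  u ← (1−ω)·-0.3960 + ω·-2.3290 = -1.7491
  v: GS value = (-7 - (4)·-1.7491) / (7) = -0.0005;  v ← (1−ω)·0.1184 + ω·-0.0005 = 0.0352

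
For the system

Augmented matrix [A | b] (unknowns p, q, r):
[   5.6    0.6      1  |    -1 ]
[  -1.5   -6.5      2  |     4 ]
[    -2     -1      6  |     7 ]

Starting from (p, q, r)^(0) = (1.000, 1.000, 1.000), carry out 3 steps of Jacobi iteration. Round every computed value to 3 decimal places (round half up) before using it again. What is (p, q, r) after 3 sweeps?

Iteration 1:
  p = (-1 - (0.6)·1.000 - (1)·1.000) / (5.6) = -0.464
  q = (4 - (-1.5)·1.000 - (2)·1.000) / (-6.5) = -0.538
  r = (7 - (-2)·1.000 - (-1)·1.000) / (6) = 1.667
Iteration 2:
  p = (-1 - (0.6)·-0.538 - (1)·1.667) / (5.6) = -0.419
  q = (4 - (-1.5)·-0.464 - (2)·1.667) / (-6.5) = 0.005
  r = (7 - (-2)·-0.464 - (-1)·-0.538) / (6) = 0.922
Iteration 3:
  p = (-1 - (0.6)·0.005 - (1)·0.922) / (5.6) = -0.344
  q = (4 - (-1.5)·-0.419 - (2)·0.922) / (-6.5) = -0.235
  r = (7 - (-2)·-0.419 - (-1)·0.005) / (6) = 1.028

(-0.344, -0.235, 1.028)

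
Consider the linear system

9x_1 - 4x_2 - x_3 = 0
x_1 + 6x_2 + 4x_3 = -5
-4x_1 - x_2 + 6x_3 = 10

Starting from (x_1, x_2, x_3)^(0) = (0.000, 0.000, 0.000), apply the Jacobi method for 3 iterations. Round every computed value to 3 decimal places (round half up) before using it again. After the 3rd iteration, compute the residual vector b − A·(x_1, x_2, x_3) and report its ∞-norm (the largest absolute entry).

1.915

Iteration 1:
  x_1 = (0 - (-4)·0.000 - (-1)·0.000) / (9) = 0.000
  x_2 = (-5 - (1)·0.000 - (4)·0.000) / (6) = -0.833
  x_3 = (10 - (-4)·0.000 - (-1)·0.000) / (6) = 1.667
Iteration 2:
  x_1 = (0 - (-4)·-0.833 - (-1)·1.667) / (9) = -0.185
  x_2 = (-5 - (1)·0.000 - (4)·1.667) / (6) = -1.945
  x_3 = (10 - (-4)·0.000 - (-1)·-0.833) / (6) = 1.528
Iteration 3:
  x_1 = (0 - (-4)·-1.945 - (-1)·1.528) / (9) = -0.695
  x_2 = (-5 - (1)·-0.185 - (4)·1.528) / (6) = -1.821
  x_3 = (10 - (-4)·-0.185 - (-1)·-1.945) / (6) = 1.219
Residual b − A·x = (0.190, 1.745, -1.915); ∞-norm = 1.915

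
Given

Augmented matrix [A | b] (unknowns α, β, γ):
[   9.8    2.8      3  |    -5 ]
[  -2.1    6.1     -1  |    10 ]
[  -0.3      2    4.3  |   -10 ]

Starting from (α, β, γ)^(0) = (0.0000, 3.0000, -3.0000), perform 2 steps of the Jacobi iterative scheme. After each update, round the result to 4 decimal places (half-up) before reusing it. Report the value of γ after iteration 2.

Iteration 1:
  α = (-5 - (2.8)·3.0000 - (3)·-3.0000) / (9.8) = -0.4490
  β = (10 - (-2.1)·0.0000 - (-1)·-3.0000) / (6.1) = 1.1475
  γ = (-10 - (-0.3)·0.0000 - (2)·3.0000) / (4.3) = -3.7209
Iteration 2:
  α = (-5 - (2.8)·1.1475 - (3)·-3.7209) / (9.8) = 0.3010
  β = (10 - (-2.1)·-0.4490 - (-1)·-3.7209) / (6.1) = 0.8748
  γ = (-10 - (-0.3)·-0.4490 - (2)·1.1475) / (4.3) = -2.8906

-2.8906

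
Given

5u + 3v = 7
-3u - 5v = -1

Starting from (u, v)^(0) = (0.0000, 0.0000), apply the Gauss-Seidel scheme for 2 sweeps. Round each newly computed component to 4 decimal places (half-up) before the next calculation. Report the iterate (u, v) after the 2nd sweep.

Iteration 1:
  u = (7 - (3)·0.0000) / (5) = 1.4000
  v = (-1 - (-3)·1.4000) / (-5) = -0.6400
Iteration 2:
  u = (7 - (3)·-0.6400) / (5) = 1.7840
  v = (-1 - (-3)·1.7840) / (-5) = -0.8704

(1.7840, -0.8704)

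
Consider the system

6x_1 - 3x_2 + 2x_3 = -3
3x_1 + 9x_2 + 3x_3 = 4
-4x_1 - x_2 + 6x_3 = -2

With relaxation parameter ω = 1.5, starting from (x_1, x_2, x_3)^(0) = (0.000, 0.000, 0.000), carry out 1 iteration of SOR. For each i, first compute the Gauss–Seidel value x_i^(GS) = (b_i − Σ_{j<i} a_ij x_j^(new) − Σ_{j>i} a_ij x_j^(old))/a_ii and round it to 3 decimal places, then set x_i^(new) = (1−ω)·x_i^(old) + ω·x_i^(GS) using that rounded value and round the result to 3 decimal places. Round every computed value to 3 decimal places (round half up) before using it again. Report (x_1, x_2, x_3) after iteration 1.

Iteration 1:
  x_1: GS value = (-3 - (-3)·0.000 - (2)·0.000) / (6) = -0.500;  x_1 ← (1−ω)·0.000 + ω·-0.500 = -0.750
  x_2: GS value = (4 - (3)·-0.750 - (3)·0.000) / (9) = 0.694;  x_2 ← (1−ω)·0.000 + ω·0.694 = 1.041
  x_3: GS value = (-2 - (-4)·-0.750 - (-1)·1.041) / (6) = -0.660;  x_3 ← (1−ω)·0.000 + ω·-0.660 = -0.990

(-0.750, 1.041, -0.990)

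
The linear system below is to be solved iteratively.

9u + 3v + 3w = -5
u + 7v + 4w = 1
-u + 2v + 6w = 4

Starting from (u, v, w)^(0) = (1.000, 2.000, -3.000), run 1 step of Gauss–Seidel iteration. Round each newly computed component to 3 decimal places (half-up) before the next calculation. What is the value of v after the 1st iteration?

Iteration 1:
  u = (-5 - (3)·2.000 - (3)·-3.000) / (9) = -0.222
  v = (1 - (1)·-0.222 - (4)·-3.000) / (7) = 1.889
  w = (4 - (-1)·-0.222 - (2)·1.889) / (6) = 0.000

1.889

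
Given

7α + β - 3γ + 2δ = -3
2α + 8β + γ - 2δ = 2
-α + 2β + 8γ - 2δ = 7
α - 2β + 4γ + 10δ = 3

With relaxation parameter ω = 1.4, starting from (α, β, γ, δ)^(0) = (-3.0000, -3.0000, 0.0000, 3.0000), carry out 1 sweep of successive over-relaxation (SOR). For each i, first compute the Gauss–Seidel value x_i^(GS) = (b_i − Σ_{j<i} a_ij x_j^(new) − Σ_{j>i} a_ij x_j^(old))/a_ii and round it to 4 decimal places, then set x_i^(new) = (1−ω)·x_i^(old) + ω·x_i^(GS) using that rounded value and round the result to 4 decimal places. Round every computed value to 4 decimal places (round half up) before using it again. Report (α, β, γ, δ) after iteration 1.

Iteration 1:
  α: GS value = (-3 - (1)·-3.0000 - (-3)·0.0000 - (2)·3.0000) / (7) = -0.8571;  α ← (1−ω)·-3.0000 + ω·-0.8571 = 0.0001
  β: GS value = (2 - (2)·0.0001 - (1)·0.0000 - (-2)·3.0000) / (8) = 1.0000;  β ← (1−ω)·-3.0000 + ω·1.0000 = 2.6000
  γ: GS value = (7 - (-1)·0.0001 - (2)·2.6000 - (-2)·3.0000) / (8) = 0.9750;  γ ← (1−ω)·0.0000 + ω·0.9750 = 1.3650
  δ: GS value = (3 - (1)·0.0001 - (-2)·2.6000 - (4)·1.3650) / (10) = 0.2740;  δ ← (1−ω)·3.0000 + ω·0.2740 = -0.8164

(0.0001, 2.6000, 1.3650, -0.8164)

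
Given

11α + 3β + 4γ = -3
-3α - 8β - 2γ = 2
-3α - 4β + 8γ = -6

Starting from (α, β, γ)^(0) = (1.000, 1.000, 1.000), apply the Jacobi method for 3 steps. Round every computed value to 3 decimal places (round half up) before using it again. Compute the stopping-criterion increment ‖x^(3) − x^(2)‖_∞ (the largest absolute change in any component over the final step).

Iteration 1:
  α = (-3 - (3)·1.000 - (4)·1.000) / (11) = -0.909
  β = (2 - (-3)·1.000 - (-2)·1.000) / (-8) = -0.875
  γ = (-6 - (-3)·1.000 - (-4)·1.000) / (8) = 0.125
Iteration 2:
  α = (-3 - (3)·-0.875 - (4)·0.125) / (11) = -0.080
  β = (2 - (-3)·-0.909 - (-2)·0.125) / (-8) = 0.060
  γ = (-6 - (-3)·-0.909 - (-4)·-0.875) / (8) = -1.528
Iteration 3:
  α = (-3 - (3)·0.060 - (4)·-1.528) / (11) = 0.267
  β = (2 - (-3)·-0.080 - (-2)·-1.528) / (-8) = 0.162
  γ = (-6 - (-3)·-0.080 - (-4)·0.060) / (8) = -0.750
Change: (0.347, 0.102, 0.778) → max |·| = 0.778

0.778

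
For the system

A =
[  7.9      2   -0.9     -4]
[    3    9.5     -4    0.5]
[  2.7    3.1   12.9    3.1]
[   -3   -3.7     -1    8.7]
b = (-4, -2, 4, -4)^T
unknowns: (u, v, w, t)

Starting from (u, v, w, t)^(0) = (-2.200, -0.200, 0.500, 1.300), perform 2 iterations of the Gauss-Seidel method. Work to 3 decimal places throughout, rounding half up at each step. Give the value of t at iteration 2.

Iteration 1:
  u = (-4 - (2)·-0.200 - (-0.9)·0.500 - (-4)·1.300) / (7.9) = 0.259
  v = (-2 - (3)·0.259 - (-4)·0.500 - (0.5)·1.300) / (9.5) = -0.150
  w = (4 - (2.7)·0.259 - (3.1)·-0.150 - (3.1)·1.300) / (12.9) = -0.020
  t = (-4 - (-3)·0.259 - (-3.7)·-0.150 - (-1)·-0.020) / (8.7) = -0.437
Iteration 2:
  u = (-4 - (2)·-0.150 - (-0.9)·-0.020 - (-4)·-0.437) / (7.9) = -0.692
  v = (-2 - (3)·-0.692 - (-4)·-0.020 - (0.5)·-0.437) / (9.5) = 0.023
  w = (4 - (2.7)·-0.692 - (3.1)·0.023 - (3.1)·-0.437) / (12.9) = 0.554
  t = (-4 - (-3)·-0.692 - (-3.7)·0.023 - (-1)·0.554) / (8.7) = -0.625

-0.625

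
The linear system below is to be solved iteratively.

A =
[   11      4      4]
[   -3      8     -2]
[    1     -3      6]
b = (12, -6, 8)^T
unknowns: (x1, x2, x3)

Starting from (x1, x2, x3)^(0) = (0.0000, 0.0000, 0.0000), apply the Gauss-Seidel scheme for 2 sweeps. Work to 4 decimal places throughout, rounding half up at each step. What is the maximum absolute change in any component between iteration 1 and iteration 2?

Iteration 1:
  x1 = (12 - (4)·0.0000 - (4)·0.0000) / (11) = 1.0909
  x2 = (-6 - (-3)·1.0909 - (-2)·0.0000) / (8) = -0.3409
  x3 = (8 - (1)·1.0909 - (-3)·-0.3409) / (6) = 0.9811
Iteration 2:
  x1 = (12 - (4)·-0.3409 - (4)·0.9811) / (11) = 0.8581
  x2 = (-6 - (-3)·0.8581 - (-2)·0.9811) / (8) = -0.1829
  x3 = (8 - (1)·0.8581 - (-3)·-0.1829) / (6) = 1.0989
Change: (-0.2328, 0.1580, 0.1178) → max |·| = 0.2328

0.2328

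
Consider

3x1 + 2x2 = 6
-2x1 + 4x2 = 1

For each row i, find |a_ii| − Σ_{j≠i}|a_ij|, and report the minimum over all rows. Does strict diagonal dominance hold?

1

row 1: |3| − (2) = 1
row 2: |4| − (2) = 2
minimum over rows = 1 → strictly diagonally dominant (convergence guaranteed)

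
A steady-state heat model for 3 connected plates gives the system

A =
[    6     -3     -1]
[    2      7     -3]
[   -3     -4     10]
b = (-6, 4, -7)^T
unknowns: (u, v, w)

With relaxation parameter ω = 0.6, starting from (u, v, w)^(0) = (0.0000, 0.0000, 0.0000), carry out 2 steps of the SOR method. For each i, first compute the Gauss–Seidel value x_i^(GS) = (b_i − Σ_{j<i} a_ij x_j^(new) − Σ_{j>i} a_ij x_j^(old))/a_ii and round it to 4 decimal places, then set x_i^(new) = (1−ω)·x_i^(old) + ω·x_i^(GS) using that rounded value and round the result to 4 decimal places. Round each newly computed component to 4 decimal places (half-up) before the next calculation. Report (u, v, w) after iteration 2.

(-0.7484, 0.5412, -0.5932)

Iteration 1:
  u: GS value = (-6 - (-3)·0.0000 - (-1)·0.0000) / (6) = -1.0000;  u ← (1−ω)·0.0000 + ω·-1.0000 = -0.6000
  v: GS value = (4 - (2)·-0.6000 - (-3)·0.0000) / (7) = 0.7429;  v ← (1−ω)·0.0000 + ω·0.7429 = 0.4457
  w: GS value = (-7 - (-3)·-0.6000 - (-4)·0.4457) / (10) = -0.7017;  w ← (1−ω)·0.0000 + ω·-0.7017 = -0.4210
Iteration 2:
  u: GS value = (-6 - (-3)·0.4457 - (-1)·-0.4210) / (6) = -0.8473;  u ← (1−ω)·-0.6000 + ω·-0.8473 = -0.7484
  v: GS value = (4 - (2)·-0.7484 - (-3)·-0.4210) / (7) = 0.6048;  v ← (1−ω)·0.4457 + ω·0.6048 = 0.5412
  w: GS value = (-7 - (-3)·-0.7484 - (-4)·0.5412) / (10) = -0.7080;  w ← (1−ω)·-0.4210 + ω·-0.7080 = -0.5932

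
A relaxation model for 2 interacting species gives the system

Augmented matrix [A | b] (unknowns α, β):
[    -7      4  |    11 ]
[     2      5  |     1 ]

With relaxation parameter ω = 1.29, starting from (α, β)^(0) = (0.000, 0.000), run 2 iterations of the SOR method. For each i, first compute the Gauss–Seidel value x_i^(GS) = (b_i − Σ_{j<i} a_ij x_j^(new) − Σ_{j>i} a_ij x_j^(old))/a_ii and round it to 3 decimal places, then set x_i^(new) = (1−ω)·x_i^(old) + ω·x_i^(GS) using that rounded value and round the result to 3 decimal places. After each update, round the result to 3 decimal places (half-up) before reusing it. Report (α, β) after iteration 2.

Iteration 1:
  α: GS value = (11 - (4)·0.000) / (-7) = -1.571;  α ← (1−ω)·0.000 + ω·-1.571 = -2.027
  β: GS value = (1 - (2)·-2.027) / (5) = 1.011;  β ← (1−ω)·0.000 + ω·1.011 = 1.304
Iteration 2:
  α: GS value = (11 - (4)·1.304) / (-7) = -0.826;  α ← (1−ω)·-2.027 + ω·-0.826 = -0.478
  β: GS value = (1 - (2)·-0.478) / (5) = 0.391;  β ← (1−ω)·1.304 + ω·0.391 = 0.126

(-0.478, 0.126)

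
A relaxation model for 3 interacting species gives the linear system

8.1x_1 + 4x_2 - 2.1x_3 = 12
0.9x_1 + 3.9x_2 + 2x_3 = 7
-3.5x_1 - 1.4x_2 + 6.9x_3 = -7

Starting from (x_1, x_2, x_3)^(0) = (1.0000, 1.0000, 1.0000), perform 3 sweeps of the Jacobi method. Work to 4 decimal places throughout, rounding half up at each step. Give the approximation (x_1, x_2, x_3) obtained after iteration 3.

Iteration 1:
  x_1 = (12 - (4)·1.0000 - (-2.1)·1.0000) / (8.1) = 1.2469
  x_2 = (7 - (0.9)·1.0000 - (2)·1.0000) / (3.9) = 1.0513
  x_3 = (-7 - (-3.5)·1.0000 - (-1.4)·1.0000) / (6.9) = -0.3043
Iteration 2:
  x_1 = (12 - (4)·1.0513 - (-2.1)·-0.3043) / (8.1) = 0.8834
  x_2 = (7 - (0.9)·1.2469 - (2)·-0.3043) / (3.9) = 1.6632
  x_3 = (-7 - (-3.5)·1.2469 - (-1.4)·1.0513) / (6.9) = -0.1687
Iteration 3:
  x_1 = (12 - (4)·1.6632 - (-2.1)·-0.1687) / (8.1) = 0.6164
  x_2 = (7 - (0.9)·0.8834 - (2)·-0.1687) / (3.9) = 1.6775
  x_3 = (-7 - (-3.5)·0.8834 - (-1.4)·1.6632) / (6.9) = -0.2289

(0.6164, 1.6775, -0.2289)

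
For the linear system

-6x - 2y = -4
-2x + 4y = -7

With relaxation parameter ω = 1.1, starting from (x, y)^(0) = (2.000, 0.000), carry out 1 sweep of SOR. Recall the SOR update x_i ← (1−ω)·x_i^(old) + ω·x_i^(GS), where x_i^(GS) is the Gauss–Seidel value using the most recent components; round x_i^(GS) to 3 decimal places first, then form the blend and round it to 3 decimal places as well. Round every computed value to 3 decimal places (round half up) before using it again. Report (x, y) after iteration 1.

(0.534, -1.631)

Iteration 1:
  x: GS value = (-4 - (-2)·0.000) / (-6) = 0.667;  x ← (1−ω)·2.000 + ω·0.667 = 0.534
  y: GS value = (-7 - (-2)·0.534) / (4) = -1.483;  y ← (1−ω)·0.000 + ω·-1.483 = -1.631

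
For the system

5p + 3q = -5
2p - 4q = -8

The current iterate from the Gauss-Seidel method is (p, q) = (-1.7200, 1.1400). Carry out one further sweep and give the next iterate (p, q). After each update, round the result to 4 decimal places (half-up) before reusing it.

One sweep:
  p = (-5 - (3)·1.1400) / (5) = -1.6840
  q = (-8 - (2)·-1.6840) / (-4) = 1.1580

(-1.6840, 1.1580)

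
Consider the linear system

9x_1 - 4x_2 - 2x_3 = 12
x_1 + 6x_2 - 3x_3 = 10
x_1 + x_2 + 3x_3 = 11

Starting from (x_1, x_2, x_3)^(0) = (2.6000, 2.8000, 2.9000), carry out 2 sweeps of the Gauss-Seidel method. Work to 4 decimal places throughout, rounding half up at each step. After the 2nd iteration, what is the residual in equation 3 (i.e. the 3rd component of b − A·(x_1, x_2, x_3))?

0.0001

Iteration 1:
  x_1 = (12 - (-4)·2.8000 - (-2)·2.9000) / (9) = 3.2222
  x_2 = (10 - (1)·3.2222 - (-3)·2.9000) / (6) = 2.5796
  x_3 = (11 - (1)·3.2222 - (1)·2.5796) / (3) = 1.7327
Iteration 2:
  x_1 = (12 - (-4)·2.5796 - (-2)·1.7327) / (9) = 2.8649
  x_2 = (10 - (1)·2.8649 - (-3)·1.7327) / (6) = 2.0555
  x_3 = (11 - (1)·2.8649 - (1)·2.0555) / (3) = 2.0265
Residual b − A·x = (-1.5091, 0.8816, 0.0001)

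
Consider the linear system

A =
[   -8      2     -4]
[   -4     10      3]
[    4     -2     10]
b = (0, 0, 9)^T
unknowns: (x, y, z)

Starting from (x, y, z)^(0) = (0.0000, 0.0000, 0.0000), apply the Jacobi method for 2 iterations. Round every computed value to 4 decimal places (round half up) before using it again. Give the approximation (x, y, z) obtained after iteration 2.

Iteration 1:
  x = (0 - (2)·0.0000 - (-4)·0.0000) / (-8) = 0.0000
  y = (0 - (-4)·0.0000 - (3)·0.0000) / (10) = 0.0000
  z = (9 - (4)·0.0000 - (-2)·0.0000) / (10) = 0.9000
Iteration 2:
  x = (0 - (2)·0.0000 - (-4)·0.9000) / (-8) = -0.4500
  y = (0 - (-4)·0.0000 - (3)·0.9000) / (10) = -0.2700
  z = (9 - (4)·0.0000 - (-2)·0.0000) / (10) = 0.9000

(-0.4500, -0.2700, 0.9000)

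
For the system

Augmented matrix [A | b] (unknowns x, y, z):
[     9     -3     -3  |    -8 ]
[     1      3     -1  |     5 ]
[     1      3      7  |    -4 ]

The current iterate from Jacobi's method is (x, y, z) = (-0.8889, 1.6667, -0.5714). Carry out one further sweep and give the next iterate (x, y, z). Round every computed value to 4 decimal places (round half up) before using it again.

One sweep:
  x = (-8 - (-3)·1.6667 - (-3)·-0.5714) / (9) = -0.5238
  y = (5 - (1)·-0.8889 - (-1)·-0.5714) / (3) = 1.7725
  z = (-4 - (1)·-0.8889 - (3)·1.6667) / (7) = -1.1587

(-0.5238, 1.7725, -1.1587)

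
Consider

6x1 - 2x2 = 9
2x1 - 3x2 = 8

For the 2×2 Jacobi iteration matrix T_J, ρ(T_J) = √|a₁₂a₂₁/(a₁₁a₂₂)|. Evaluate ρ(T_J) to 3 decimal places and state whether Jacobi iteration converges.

0.471

a₁₂a₂₁/(a₁₁a₂₂) = (-2)·(2) / ((6)·(-3)) = 0.222222
ρ = √|0.222222| = √0.222222 = 0.471
ρ < 1, so Jacobi converges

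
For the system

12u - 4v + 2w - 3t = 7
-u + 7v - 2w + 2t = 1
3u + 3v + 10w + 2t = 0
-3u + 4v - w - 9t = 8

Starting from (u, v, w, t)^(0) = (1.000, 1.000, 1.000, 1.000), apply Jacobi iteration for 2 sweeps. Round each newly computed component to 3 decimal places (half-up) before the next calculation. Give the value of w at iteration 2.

-0.208

Iteration 1:
  u = (7 - (-4)·1.000 - (2)·1.000 - (-3)·1.000) / (12) = 1.000
  v = (1 - (-1)·1.000 - (-2)·1.000 - (2)·1.000) / (7) = 0.286
  w = (0 - (3)·1.000 - (3)·1.000 - (2)·1.000) / (10) = -0.800
  t = (8 - (-3)·1.000 - (4)·1.000 - (-1)·1.000) / (-9) = -0.889
Iteration 2:
  u = (7 - (-4)·0.286 - (2)·-0.800 - (-3)·-0.889) / (12) = 0.590
  v = (1 - (-1)·1.000 - (-2)·-0.800 - (2)·-0.889) / (7) = 0.311
  w = (0 - (3)·1.000 - (3)·0.286 - (2)·-0.889) / (10) = -0.208
  t = (8 - (-3)·1.000 - (4)·0.286 - (-1)·-0.800) / (-9) = -1.006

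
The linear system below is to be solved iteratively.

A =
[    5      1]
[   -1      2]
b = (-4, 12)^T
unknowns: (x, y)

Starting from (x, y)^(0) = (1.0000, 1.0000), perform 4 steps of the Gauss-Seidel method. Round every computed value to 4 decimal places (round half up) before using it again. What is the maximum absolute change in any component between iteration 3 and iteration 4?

Iteration 1:
  x = (-4 - (1)·1.0000) / (5) = -1.0000
  y = (12 - (-1)·-1.0000) / (2) = 5.5000
Iteration 2:
  x = (-4 - (1)·5.5000) / (5) = -1.9000
  y = (12 - (-1)·-1.9000) / (2) = 5.0500
Iteration 3:
  x = (-4 - (1)·5.0500) / (5) = -1.8100
  y = (12 - (-1)·-1.8100) / (2) = 5.0950
Iteration 4:
  x = (-4 - (1)·5.0950) / (5) = -1.8190
  y = (12 - (-1)·-1.8190) / (2) = 5.0905
Change: (-0.0090, -0.0045) → max |·| = 0.0090

0.0090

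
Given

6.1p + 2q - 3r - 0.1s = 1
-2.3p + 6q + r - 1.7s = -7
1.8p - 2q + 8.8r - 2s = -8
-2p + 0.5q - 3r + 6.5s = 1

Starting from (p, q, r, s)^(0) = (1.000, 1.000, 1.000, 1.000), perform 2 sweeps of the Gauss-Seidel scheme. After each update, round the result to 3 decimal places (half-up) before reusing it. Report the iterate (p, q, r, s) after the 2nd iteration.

(-0.010, -1.042, -1.170, -0.309)

Iteration 1:
  p = (1 - (2)·1.000 - (-3)·1.000 - (-0.1)·1.000) / (6.1) = 0.344
  q = (-7 - (-2.3)·0.344 - (1)·1.000 - (-1.7)·1.000) / (6) = -0.918
  r = (-8 - (1.8)·0.344 - (-2)·-0.918 - (-2)·1.000) / (8.8) = -0.961
  s = (1 - (-2)·0.344 - (0.5)·-0.918 - (-3)·-0.961) / (6.5) = -0.113
Iteration 2:
  p = (1 - (2)·-0.918 - (-3)·-0.961 - (-0.1)·-0.113) / (6.1) = -0.010
  q = (-7 - (-2.3)·-0.010 - (1)·-0.961 - (-1.7)·-0.113) / (6) = -1.042
  r = (-8 - (1.8)·-0.010 - (-2)·-1.042 - (-2)·-0.113) / (8.8) = -1.170
  s = (1 - (-2)·-0.010 - (0.5)·-1.042 - (-3)·-1.170) / (6.5) = -0.309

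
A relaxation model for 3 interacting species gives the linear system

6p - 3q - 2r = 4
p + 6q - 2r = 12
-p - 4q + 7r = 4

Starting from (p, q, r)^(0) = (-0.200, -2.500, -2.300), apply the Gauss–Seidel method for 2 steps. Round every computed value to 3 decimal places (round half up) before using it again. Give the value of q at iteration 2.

Iteration 1:
  p = (4 - (-3)·-2.500 - (-2)·-2.300) / (6) = -1.350
  q = (12 - (1)·-1.350 - (-2)·-2.300) / (6) = 1.458
  r = (4 - (-1)·-1.350 - (-4)·1.458) / (7) = 1.212
Iteration 2:
  p = (4 - (-3)·1.458 - (-2)·1.212) / (6) = 1.800
  q = (12 - (1)·1.800 - (-2)·1.212) / (6) = 2.104
  r = (4 - (-1)·1.800 - (-4)·2.104) / (7) = 2.031

2.104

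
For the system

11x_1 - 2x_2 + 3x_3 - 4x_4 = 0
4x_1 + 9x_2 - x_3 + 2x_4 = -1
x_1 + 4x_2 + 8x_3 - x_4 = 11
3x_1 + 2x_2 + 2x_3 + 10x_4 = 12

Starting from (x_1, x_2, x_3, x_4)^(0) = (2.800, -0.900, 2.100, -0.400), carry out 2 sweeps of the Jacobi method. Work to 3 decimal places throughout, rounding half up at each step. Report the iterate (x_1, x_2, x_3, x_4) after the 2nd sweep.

(-0.533, 0.413, 2.017, 1.386)

Iteration 1:
  x_1 = (0 - (-2)·-0.900 - (3)·2.100 - (-4)·-0.400) / (11) = -0.882
  x_2 = (-1 - (4)·2.800 - (-1)·2.100 - (2)·-0.400) / (9) = -1.033
  x_3 = (11 - (1)·2.800 - (4)·-0.900 - (-1)·-0.400) / (8) = 1.425
  x_4 = (12 - (3)·2.800 - (2)·-0.900 - (2)·2.100) / (10) = 0.120
Iteration 2:
  x_1 = (0 - (-2)·-1.033 - (3)·1.425 - (-4)·0.120) / (11) = -0.533
  x_2 = (-1 - (4)·-0.882 - (-1)·1.425 - (2)·0.120) / (9) = 0.413
  x_3 = (11 - (1)·-0.882 - (4)·-1.033 - (-1)·0.120) / (8) = 2.017
  x_4 = (12 - (3)·-0.882 - (2)·-1.033 - (2)·1.425) / (10) = 1.386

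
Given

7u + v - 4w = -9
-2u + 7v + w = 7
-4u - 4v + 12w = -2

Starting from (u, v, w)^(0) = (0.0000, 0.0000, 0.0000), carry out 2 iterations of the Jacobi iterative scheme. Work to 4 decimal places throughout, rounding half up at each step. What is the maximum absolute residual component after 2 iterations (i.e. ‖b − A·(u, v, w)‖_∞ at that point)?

Iteration 1:
  u = (-9 - (1)·0.0000 - (-4)·0.0000) / (7) = -1.2857
  v = (7 - (-2)·0.0000 - (1)·0.0000) / (7) = 1.0000
  w = (-2 - (-4)·0.0000 - (-4)·0.0000) / (12) = -0.1667
Iteration 2:
  u = (-9 - (1)·1.0000 - (-4)·-0.1667) / (7) = -1.5238
  v = (7 - (-2)·-1.2857 - (1)·-0.1667) / (7) = 0.6565
  w = (-2 - (-4)·-1.2857 - (-4)·1.0000) / (12) = -0.2619
Residual b − A·x = (-0.0375, -0.3812, -2.3264); ∞-norm = 2.3264

2.3264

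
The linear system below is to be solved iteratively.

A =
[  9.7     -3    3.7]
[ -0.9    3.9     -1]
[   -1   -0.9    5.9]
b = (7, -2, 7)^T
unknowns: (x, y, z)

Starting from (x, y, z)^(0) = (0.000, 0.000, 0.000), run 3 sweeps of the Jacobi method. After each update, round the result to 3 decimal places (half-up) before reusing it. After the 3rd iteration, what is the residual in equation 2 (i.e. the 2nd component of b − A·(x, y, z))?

Iteration 1:
  x = (7 - (-3)·0.000 - (3.7)·0.000) / (9.7) = 0.722
  y = (-2 - (-0.9)·0.000 - (-1)·0.000) / (3.9) = -0.513
  z = (7 - (-1)·0.000 - (-0.9)·0.000) / (5.9) = 1.186
Iteration 2:
  x = (7 - (-3)·-0.513 - (3.7)·1.186) / (9.7) = 0.111
  y = (-2 - (-0.9)·0.722 - (-1)·1.186) / (3.9) = -0.042
  z = (7 - (-1)·0.722 - (-0.9)·-0.513) / (5.9) = 1.231
Iteration 3:
  x = (7 - (-3)·-0.042 - (3.7)·1.231) / (9.7) = 0.239
  y = (-2 - (-0.9)·0.111 - (-1)·1.231) / (3.9) = -0.172
  z = (7 - (-1)·0.111 - (-0.9)·-0.042) / (5.9) = 1.199
Residual b − A·x = (-0.271, 0.085, 0.010)

0.085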